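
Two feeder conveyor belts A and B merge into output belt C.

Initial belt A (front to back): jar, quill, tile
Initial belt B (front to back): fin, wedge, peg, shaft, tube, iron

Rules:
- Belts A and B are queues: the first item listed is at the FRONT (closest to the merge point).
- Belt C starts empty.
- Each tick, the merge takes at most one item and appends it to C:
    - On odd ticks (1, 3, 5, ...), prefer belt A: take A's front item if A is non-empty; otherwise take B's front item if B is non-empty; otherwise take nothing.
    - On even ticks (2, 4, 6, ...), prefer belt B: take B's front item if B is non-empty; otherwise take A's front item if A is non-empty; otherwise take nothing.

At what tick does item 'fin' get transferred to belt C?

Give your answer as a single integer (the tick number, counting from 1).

Tick 1: prefer A, take jar from A; A=[quill,tile] B=[fin,wedge,peg,shaft,tube,iron] C=[jar]
Tick 2: prefer B, take fin from B; A=[quill,tile] B=[wedge,peg,shaft,tube,iron] C=[jar,fin]

Answer: 2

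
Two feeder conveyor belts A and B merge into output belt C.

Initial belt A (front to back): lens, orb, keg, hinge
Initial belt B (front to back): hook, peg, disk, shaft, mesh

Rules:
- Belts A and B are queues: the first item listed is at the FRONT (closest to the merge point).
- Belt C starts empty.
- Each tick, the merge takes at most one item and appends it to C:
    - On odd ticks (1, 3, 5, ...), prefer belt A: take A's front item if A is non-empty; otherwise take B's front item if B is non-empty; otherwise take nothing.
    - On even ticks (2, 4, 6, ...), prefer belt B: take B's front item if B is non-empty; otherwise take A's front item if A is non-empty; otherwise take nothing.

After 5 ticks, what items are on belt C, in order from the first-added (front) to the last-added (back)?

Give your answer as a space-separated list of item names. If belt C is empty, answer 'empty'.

Answer: lens hook orb peg keg

Derivation:
Tick 1: prefer A, take lens from A; A=[orb,keg,hinge] B=[hook,peg,disk,shaft,mesh] C=[lens]
Tick 2: prefer B, take hook from B; A=[orb,keg,hinge] B=[peg,disk,shaft,mesh] C=[lens,hook]
Tick 3: prefer A, take orb from A; A=[keg,hinge] B=[peg,disk,shaft,mesh] C=[lens,hook,orb]
Tick 4: prefer B, take peg from B; A=[keg,hinge] B=[disk,shaft,mesh] C=[lens,hook,orb,peg]
Tick 5: prefer A, take keg from A; A=[hinge] B=[disk,shaft,mesh] C=[lens,hook,orb,peg,keg]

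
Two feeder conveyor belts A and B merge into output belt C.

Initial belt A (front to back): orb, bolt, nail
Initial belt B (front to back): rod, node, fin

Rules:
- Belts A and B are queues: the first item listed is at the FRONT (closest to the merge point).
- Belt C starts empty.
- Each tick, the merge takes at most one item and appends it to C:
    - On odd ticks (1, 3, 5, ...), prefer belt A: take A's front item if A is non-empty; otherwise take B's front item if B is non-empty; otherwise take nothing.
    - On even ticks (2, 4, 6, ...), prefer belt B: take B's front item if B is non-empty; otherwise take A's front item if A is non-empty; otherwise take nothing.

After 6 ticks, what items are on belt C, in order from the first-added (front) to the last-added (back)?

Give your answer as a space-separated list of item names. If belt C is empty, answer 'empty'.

Answer: orb rod bolt node nail fin

Derivation:
Tick 1: prefer A, take orb from A; A=[bolt,nail] B=[rod,node,fin] C=[orb]
Tick 2: prefer B, take rod from B; A=[bolt,nail] B=[node,fin] C=[orb,rod]
Tick 3: prefer A, take bolt from A; A=[nail] B=[node,fin] C=[orb,rod,bolt]
Tick 4: prefer B, take node from B; A=[nail] B=[fin] C=[orb,rod,bolt,node]
Tick 5: prefer A, take nail from A; A=[-] B=[fin] C=[orb,rod,bolt,node,nail]
Tick 6: prefer B, take fin from B; A=[-] B=[-] C=[orb,rod,bolt,node,nail,fin]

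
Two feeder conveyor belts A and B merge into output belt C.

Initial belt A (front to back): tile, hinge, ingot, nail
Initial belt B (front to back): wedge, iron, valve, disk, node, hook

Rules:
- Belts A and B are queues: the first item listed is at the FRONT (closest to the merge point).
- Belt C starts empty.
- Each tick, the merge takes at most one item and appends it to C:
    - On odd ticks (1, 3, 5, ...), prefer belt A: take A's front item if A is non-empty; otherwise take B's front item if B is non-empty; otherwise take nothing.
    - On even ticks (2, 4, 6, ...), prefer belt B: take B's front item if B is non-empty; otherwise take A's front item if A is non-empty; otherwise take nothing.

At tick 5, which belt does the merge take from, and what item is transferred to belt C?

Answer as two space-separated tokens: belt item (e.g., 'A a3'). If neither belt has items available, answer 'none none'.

Answer: A ingot

Derivation:
Tick 1: prefer A, take tile from A; A=[hinge,ingot,nail] B=[wedge,iron,valve,disk,node,hook] C=[tile]
Tick 2: prefer B, take wedge from B; A=[hinge,ingot,nail] B=[iron,valve,disk,node,hook] C=[tile,wedge]
Tick 3: prefer A, take hinge from A; A=[ingot,nail] B=[iron,valve,disk,node,hook] C=[tile,wedge,hinge]
Tick 4: prefer B, take iron from B; A=[ingot,nail] B=[valve,disk,node,hook] C=[tile,wedge,hinge,iron]
Tick 5: prefer A, take ingot from A; A=[nail] B=[valve,disk,node,hook] C=[tile,wedge,hinge,iron,ingot]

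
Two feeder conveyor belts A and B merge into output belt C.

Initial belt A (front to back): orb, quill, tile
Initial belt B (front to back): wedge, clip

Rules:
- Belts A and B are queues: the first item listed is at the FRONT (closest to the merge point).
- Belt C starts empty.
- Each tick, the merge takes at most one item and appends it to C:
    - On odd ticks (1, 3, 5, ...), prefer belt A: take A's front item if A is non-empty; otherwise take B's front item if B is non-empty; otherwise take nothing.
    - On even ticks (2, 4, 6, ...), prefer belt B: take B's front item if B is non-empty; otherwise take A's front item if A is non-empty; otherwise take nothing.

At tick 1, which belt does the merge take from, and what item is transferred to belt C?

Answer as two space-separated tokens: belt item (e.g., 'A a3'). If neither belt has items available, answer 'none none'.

Answer: A orb

Derivation:
Tick 1: prefer A, take orb from A; A=[quill,tile] B=[wedge,clip] C=[orb]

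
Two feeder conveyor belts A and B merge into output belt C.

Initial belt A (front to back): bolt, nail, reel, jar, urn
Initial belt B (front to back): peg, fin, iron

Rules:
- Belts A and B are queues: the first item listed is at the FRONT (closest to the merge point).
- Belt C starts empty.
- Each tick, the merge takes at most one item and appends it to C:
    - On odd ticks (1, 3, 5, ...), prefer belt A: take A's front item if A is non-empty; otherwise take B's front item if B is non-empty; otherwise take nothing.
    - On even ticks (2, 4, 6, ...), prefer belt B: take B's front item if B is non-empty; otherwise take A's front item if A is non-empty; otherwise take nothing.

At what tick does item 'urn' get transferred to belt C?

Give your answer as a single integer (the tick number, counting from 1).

Answer: 8

Derivation:
Tick 1: prefer A, take bolt from A; A=[nail,reel,jar,urn] B=[peg,fin,iron] C=[bolt]
Tick 2: prefer B, take peg from B; A=[nail,reel,jar,urn] B=[fin,iron] C=[bolt,peg]
Tick 3: prefer A, take nail from A; A=[reel,jar,urn] B=[fin,iron] C=[bolt,peg,nail]
Tick 4: prefer B, take fin from B; A=[reel,jar,urn] B=[iron] C=[bolt,peg,nail,fin]
Tick 5: prefer A, take reel from A; A=[jar,urn] B=[iron] C=[bolt,peg,nail,fin,reel]
Tick 6: prefer B, take iron from B; A=[jar,urn] B=[-] C=[bolt,peg,nail,fin,reel,iron]
Tick 7: prefer A, take jar from A; A=[urn] B=[-] C=[bolt,peg,nail,fin,reel,iron,jar]
Tick 8: prefer B, take urn from A; A=[-] B=[-] C=[bolt,peg,nail,fin,reel,iron,jar,urn]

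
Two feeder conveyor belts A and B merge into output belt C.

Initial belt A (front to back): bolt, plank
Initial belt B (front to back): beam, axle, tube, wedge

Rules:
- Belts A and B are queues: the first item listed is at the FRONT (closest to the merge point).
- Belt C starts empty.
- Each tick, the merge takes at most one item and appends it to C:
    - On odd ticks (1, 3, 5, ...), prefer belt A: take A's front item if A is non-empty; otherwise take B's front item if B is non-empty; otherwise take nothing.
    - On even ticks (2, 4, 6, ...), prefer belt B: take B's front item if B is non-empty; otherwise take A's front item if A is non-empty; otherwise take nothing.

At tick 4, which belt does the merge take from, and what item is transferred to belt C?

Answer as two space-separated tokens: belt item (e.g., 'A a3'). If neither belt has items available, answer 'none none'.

Tick 1: prefer A, take bolt from A; A=[plank] B=[beam,axle,tube,wedge] C=[bolt]
Tick 2: prefer B, take beam from B; A=[plank] B=[axle,tube,wedge] C=[bolt,beam]
Tick 3: prefer A, take plank from A; A=[-] B=[axle,tube,wedge] C=[bolt,beam,plank]
Tick 4: prefer B, take axle from B; A=[-] B=[tube,wedge] C=[bolt,beam,plank,axle]

Answer: B axle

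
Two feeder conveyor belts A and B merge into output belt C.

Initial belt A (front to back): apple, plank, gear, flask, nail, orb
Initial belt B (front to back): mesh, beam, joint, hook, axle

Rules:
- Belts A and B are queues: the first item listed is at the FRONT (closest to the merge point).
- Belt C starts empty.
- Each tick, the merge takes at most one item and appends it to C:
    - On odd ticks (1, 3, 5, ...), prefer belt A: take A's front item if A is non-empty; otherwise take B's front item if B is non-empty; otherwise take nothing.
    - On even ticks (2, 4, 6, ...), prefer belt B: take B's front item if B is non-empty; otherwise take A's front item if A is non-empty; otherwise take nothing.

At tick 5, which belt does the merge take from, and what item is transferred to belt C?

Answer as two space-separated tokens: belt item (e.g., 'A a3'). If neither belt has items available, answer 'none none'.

Answer: A gear

Derivation:
Tick 1: prefer A, take apple from A; A=[plank,gear,flask,nail,orb] B=[mesh,beam,joint,hook,axle] C=[apple]
Tick 2: prefer B, take mesh from B; A=[plank,gear,flask,nail,orb] B=[beam,joint,hook,axle] C=[apple,mesh]
Tick 3: prefer A, take plank from A; A=[gear,flask,nail,orb] B=[beam,joint,hook,axle] C=[apple,mesh,plank]
Tick 4: prefer B, take beam from B; A=[gear,flask,nail,orb] B=[joint,hook,axle] C=[apple,mesh,plank,beam]
Tick 5: prefer A, take gear from A; A=[flask,nail,orb] B=[joint,hook,axle] C=[apple,mesh,plank,beam,gear]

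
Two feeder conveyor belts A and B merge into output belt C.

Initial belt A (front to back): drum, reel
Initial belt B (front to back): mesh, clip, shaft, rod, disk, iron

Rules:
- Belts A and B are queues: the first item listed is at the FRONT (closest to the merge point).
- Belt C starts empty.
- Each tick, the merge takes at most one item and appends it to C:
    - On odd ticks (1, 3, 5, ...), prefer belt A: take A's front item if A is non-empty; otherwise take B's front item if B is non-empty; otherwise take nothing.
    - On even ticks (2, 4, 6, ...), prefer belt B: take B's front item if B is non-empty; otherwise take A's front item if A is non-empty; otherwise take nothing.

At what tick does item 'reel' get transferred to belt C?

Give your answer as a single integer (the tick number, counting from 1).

Tick 1: prefer A, take drum from A; A=[reel] B=[mesh,clip,shaft,rod,disk,iron] C=[drum]
Tick 2: prefer B, take mesh from B; A=[reel] B=[clip,shaft,rod,disk,iron] C=[drum,mesh]
Tick 3: prefer A, take reel from A; A=[-] B=[clip,shaft,rod,disk,iron] C=[drum,mesh,reel]

Answer: 3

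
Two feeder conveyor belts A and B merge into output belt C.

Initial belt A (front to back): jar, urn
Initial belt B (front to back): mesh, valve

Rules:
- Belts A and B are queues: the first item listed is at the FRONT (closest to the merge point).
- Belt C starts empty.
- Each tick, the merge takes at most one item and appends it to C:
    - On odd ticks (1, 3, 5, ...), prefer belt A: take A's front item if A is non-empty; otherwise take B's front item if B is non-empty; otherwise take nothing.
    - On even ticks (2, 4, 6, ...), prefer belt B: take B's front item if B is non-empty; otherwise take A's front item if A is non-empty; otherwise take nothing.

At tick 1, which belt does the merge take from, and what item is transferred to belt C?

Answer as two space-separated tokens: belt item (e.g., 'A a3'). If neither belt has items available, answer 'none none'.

Tick 1: prefer A, take jar from A; A=[urn] B=[mesh,valve] C=[jar]

Answer: A jar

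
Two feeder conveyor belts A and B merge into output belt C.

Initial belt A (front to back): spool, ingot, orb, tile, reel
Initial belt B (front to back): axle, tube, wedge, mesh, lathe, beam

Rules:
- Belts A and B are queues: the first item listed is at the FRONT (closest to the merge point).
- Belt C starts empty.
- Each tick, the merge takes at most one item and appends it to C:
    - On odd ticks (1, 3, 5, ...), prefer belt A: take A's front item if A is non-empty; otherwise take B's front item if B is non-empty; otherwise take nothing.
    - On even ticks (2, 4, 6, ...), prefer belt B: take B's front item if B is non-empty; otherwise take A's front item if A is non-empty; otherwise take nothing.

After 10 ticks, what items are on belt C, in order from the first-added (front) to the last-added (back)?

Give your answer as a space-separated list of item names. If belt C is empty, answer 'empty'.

Answer: spool axle ingot tube orb wedge tile mesh reel lathe

Derivation:
Tick 1: prefer A, take spool from A; A=[ingot,orb,tile,reel] B=[axle,tube,wedge,mesh,lathe,beam] C=[spool]
Tick 2: prefer B, take axle from B; A=[ingot,orb,tile,reel] B=[tube,wedge,mesh,lathe,beam] C=[spool,axle]
Tick 3: prefer A, take ingot from A; A=[orb,tile,reel] B=[tube,wedge,mesh,lathe,beam] C=[spool,axle,ingot]
Tick 4: prefer B, take tube from B; A=[orb,tile,reel] B=[wedge,mesh,lathe,beam] C=[spool,axle,ingot,tube]
Tick 5: prefer A, take orb from A; A=[tile,reel] B=[wedge,mesh,lathe,beam] C=[spool,axle,ingot,tube,orb]
Tick 6: prefer B, take wedge from B; A=[tile,reel] B=[mesh,lathe,beam] C=[spool,axle,ingot,tube,orb,wedge]
Tick 7: prefer A, take tile from A; A=[reel] B=[mesh,lathe,beam] C=[spool,axle,ingot,tube,orb,wedge,tile]
Tick 8: prefer B, take mesh from B; A=[reel] B=[lathe,beam] C=[spool,axle,ingot,tube,orb,wedge,tile,mesh]
Tick 9: prefer A, take reel from A; A=[-] B=[lathe,beam] C=[spool,axle,ingot,tube,orb,wedge,tile,mesh,reel]
Tick 10: prefer B, take lathe from B; A=[-] B=[beam] C=[spool,axle,ingot,tube,orb,wedge,tile,mesh,reel,lathe]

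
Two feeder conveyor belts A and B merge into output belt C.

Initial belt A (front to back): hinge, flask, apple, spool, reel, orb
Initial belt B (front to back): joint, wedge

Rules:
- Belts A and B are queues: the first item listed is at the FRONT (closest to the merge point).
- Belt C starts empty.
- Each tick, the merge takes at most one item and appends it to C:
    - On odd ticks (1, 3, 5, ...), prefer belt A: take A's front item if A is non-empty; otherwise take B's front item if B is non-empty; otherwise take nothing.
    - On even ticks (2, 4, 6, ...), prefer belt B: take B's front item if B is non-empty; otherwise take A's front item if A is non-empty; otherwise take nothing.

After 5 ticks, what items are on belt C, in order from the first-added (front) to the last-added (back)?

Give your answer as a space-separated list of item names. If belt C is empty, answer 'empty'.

Tick 1: prefer A, take hinge from A; A=[flask,apple,spool,reel,orb] B=[joint,wedge] C=[hinge]
Tick 2: prefer B, take joint from B; A=[flask,apple,spool,reel,orb] B=[wedge] C=[hinge,joint]
Tick 3: prefer A, take flask from A; A=[apple,spool,reel,orb] B=[wedge] C=[hinge,joint,flask]
Tick 4: prefer B, take wedge from B; A=[apple,spool,reel,orb] B=[-] C=[hinge,joint,flask,wedge]
Tick 5: prefer A, take apple from A; A=[spool,reel,orb] B=[-] C=[hinge,joint,flask,wedge,apple]

Answer: hinge joint flask wedge apple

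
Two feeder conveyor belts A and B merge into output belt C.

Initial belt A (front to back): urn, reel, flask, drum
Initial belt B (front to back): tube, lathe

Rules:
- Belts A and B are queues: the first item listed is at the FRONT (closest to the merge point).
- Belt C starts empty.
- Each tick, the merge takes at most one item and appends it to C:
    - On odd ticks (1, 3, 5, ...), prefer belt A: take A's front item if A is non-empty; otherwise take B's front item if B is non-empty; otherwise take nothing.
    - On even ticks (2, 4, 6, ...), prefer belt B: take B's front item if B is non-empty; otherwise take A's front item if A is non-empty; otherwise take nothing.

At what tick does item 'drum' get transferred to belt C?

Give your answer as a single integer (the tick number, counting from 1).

Tick 1: prefer A, take urn from A; A=[reel,flask,drum] B=[tube,lathe] C=[urn]
Tick 2: prefer B, take tube from B; A=[reel,flask,drum] B=[lathe] C=[urn,tube]
Tick 3: prefer A, take reel from A; A=[flask,drum] B=[lathe] C=[urn,tube,reel]
Tick 4: prefer B, take lathe from B; A=[flask,drum] B=[-] C=[urn,tube,reel,lathe]
Tick 5: prefer A, take flask from A; A=[drum] B=[-] C=[urn,tube,reel,lathe,flask]
Tick 6: prefer B, take drum from A; A=[-] B=[-] C=[urn,tube,reel,lathe,flask,drum]

Answer: 6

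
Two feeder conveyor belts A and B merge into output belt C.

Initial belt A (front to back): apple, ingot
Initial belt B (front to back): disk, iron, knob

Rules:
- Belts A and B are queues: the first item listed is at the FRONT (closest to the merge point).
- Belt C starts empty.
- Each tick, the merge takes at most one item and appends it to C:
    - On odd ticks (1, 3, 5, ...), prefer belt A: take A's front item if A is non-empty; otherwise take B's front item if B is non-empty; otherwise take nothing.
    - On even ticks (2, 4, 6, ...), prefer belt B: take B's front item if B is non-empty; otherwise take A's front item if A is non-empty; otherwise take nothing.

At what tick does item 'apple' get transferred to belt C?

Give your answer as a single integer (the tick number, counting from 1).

Answer: 1

Derivation:
Tick 1: prefer A, take apple from A; A=[ingot] B=[disk,iron,knob] C=[apple]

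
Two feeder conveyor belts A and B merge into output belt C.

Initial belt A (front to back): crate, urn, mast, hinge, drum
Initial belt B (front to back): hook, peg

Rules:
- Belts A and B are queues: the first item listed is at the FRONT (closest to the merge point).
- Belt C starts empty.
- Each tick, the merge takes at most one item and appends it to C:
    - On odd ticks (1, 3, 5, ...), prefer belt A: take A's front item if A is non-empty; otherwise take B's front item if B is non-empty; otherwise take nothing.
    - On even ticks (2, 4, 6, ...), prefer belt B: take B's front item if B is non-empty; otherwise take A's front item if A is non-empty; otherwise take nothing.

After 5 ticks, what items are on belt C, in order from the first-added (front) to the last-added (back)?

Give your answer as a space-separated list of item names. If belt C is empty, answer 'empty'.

Tick 1: prefer A, take crate from A; A=[urn,mast,hinge,drum] B=[hook,peg] C=[crate]
Tick 2: prefer B, take hook from B; A=[urn,mast,hinge,drum] B=[peg] C=[crate,hook]
Tick 3: prefer A, take urn from A; A=[mast,hinge,drum] B=[peg] C=[crate,hook,urn]
Tick 4: prefer B, take peg from B; A=[mast,hinge,drum] B=[-] C=[crate,hook,urn,peg]
Tick 5: prefer A, take mast from A; A=[hinge,drum] B=[-] C=[crate,hook,urn,peg,mast]

Answer: crate hook urn peg mast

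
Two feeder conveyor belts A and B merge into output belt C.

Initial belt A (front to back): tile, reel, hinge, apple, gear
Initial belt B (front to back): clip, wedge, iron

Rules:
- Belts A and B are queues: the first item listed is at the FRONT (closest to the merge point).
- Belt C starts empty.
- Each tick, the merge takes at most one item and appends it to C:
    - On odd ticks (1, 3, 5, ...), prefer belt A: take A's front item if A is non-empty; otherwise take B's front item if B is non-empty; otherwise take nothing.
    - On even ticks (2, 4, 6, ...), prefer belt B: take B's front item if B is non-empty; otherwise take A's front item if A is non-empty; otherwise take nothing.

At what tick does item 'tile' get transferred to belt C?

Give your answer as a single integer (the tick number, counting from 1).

Answer: 1

Derivation:
Tick 1: prefer A, take tile from A; A=[reel,hinge,apple,gear] B=[clip,wedge,iron] C=[tile]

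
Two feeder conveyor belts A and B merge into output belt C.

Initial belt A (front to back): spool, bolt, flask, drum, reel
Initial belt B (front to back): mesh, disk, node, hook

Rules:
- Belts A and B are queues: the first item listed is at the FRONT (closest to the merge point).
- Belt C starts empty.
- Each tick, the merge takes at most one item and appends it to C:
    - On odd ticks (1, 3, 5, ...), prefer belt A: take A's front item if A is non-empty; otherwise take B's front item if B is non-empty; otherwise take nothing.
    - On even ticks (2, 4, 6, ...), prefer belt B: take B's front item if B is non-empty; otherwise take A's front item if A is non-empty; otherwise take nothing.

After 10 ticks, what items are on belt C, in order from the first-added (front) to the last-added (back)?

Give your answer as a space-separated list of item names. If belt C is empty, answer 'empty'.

Tick 1: prefer A, take spool from A; A=[bolt,flask,drum,reel] B=[mesh,disk,node,hook] C=[spool]
Tick 2: prefer B, take mesh from B; A=[bolt,flask,drum,reel] B=[disk,node,hook] C=[spool,mesh]
Tick 3: prefer A, take bolt from A; A=[flask,drum,reel] B=[disk,node,hook] C=[spool,mesh,bolt]
Tick 4: prefer B, take disk from B; A=[flask,drum,reel] B=[node,hook] C=[spool,mesh,bolt,disk]
Tick 5: prefer A, take flask from A; A=[drum,reel] B=[node,hook] C=[spool,mesh,bolt,disk,flask]
Tick 6: prefer B, take node from B; A=[drum,reel] B=[hook] C=[spool,mesh,bolt,disk,flask,node]
Tick 7: prefer A, take drum from A; A=[reel] B=[hook] C=[spool,mesh,bolt,disk,flask,node,drum]
Tick 8: prefer B, take hook from B; A=[reel] B=[-] C=[spool,mesh,bolt,disk,flask,node,drum,hook]
Tick 9: prefer A, take reel from A; A=[-] B=[-] C=[spool,mesh,bolt,disk,flask,node,drum,hook,reel]
Tick 10: prefer B, both empty, nothing taken; A=[-] B=[-] C=[spool,mesh,bolt,disk,flask,node,drum,hook,reel]

Answer: spool mesh bolt disk flask node drum hook reel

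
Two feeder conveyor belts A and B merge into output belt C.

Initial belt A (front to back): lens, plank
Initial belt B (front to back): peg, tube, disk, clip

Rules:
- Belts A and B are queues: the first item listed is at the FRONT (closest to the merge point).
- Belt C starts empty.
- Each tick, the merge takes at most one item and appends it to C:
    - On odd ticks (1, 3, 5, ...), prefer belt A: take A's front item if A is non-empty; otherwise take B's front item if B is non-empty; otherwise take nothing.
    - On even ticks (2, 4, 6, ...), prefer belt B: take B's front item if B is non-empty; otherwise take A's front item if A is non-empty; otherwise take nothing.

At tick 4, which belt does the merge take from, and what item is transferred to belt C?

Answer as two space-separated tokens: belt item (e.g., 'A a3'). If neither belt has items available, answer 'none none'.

Answer: B tube

Derivation:
Tick 1: prefer A, take lens from A; A=[plank] B=[peg,tube,disk,clip] C=[lens]
Tick 2: prefer B, take peg from B; A=[plank] B=[tube,disk,clip] C=[lens,peg]
Tick 3: prefer A, take plank from A; A=[-] B=[tube,disk,clip] C=[lens,peg,plank]
Tick 4: prefer B, take tube from B; A=[-] B=[disk,clip] C=[lens,peg,plank,tube]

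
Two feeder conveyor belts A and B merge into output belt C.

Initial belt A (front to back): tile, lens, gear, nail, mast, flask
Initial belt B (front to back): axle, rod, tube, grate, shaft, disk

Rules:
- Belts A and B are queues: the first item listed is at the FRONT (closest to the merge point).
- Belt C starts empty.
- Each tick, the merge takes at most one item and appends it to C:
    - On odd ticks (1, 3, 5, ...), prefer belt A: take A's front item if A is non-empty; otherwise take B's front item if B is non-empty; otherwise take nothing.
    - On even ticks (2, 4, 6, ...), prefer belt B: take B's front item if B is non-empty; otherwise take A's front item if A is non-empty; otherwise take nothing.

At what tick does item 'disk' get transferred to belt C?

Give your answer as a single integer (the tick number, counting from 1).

Answer: 12

Derivation:
Tick 1: prefer A, take tile from A; A=[lens,gear,nail,mast,flask] B=[axle,rod,tube,grate,shaft,disk] C=[tile]
Tick 2: prefer B, take axle from B; A=[lens,gear,nail,mast,flask] B=[rod,tube,grate,shaft,disk] C=[tile,axle]
Tick 3: prefer A, take lens from A; A=[gear,nail,mast,flask] B=[rod,tube,grate,shaft,disk] C=[tile,axle,lens]
Tick 4: prefer B, take rod from B; A=[gear,nail,mast,flask] B=[tube,grate,shaft,disk] C=[tile,axle,lens,rod]
Tick 5: prefer A, take gear from A; A=[nail,mast,flask] B=[tube,grate,shaft,disk] C=[tile,axle,lens,rod,gear]
Tick 6: prefer B, take tube from B; A=[nail,mast,flask] B=[grate,shaft,disk] C=[tile,axle,lens,rod,gear,tube]
Tick 7: prefer A, take nail from A; A=[mast,flask] B=[grate,shaft,disk] C=[tile,axle,lens,rod,gear,tube,nail]
Tick 8: prefer B, take grate from B; A=[mast,flask] B=[shaft,disk] C=[tile,axle,lens,rod,gear,tube,nail,grate]
Tick 9: prefer A, take mast from A; A=[flask] B=[shaft,disk] C=[tile,axle,lens,rod,gear,tube,nail,grate,mast]
Tick 10: prefer B, take shaft from B; A=[flask] B=[disk] C=[tile,axle,lens,rod,gear,tube,nail,grate,mast,shaft]
Tick 11: prefer A, take flask from A; A=[-] B=[disk] C=[tile,axle,lens,rod,gear,tube,nail,grate,mast,shaft,flask]
Tick 12: prefer B, take disk from B; A=[-] B=[-] C=[tile,axle,lens,rod,gear,tube,nail,grate,mast,shaft,flask,disk]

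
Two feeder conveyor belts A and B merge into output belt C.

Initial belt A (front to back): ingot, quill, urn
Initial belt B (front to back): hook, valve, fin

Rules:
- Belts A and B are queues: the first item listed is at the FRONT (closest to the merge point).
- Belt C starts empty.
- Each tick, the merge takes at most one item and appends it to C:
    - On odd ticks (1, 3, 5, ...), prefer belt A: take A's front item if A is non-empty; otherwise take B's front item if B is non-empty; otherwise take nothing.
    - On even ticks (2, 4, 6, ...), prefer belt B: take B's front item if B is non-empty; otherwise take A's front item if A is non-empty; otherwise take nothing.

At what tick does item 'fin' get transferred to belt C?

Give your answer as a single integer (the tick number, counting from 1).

Tick 1: prefer A, take ingot from A; A=[quill,urn] B=[hook,valve,fin] C=[ingot]
Tick 2: prefer B, take hook from B; A=[quill,urn] B=[valve,fin] C=[ingot,hook]
Tick 3: prefer A, take quill from A; A=[urn] B=[valve,fin] C=[ingot,hook,quill]
Tick 4: prefer B, take valve from B; A=[urn] B=[fin] C=[ingot,hook,quill,valve]
Tick 5: prefer A, take urn from A; A=[-] B=[fin] C=[ingot,hook,quill,valve,urn]
Tick 6: prefer B, take fin from B; A=[-] B=[-] C=[ingot,hook,quill,valve,urn,fin]

Answer: 6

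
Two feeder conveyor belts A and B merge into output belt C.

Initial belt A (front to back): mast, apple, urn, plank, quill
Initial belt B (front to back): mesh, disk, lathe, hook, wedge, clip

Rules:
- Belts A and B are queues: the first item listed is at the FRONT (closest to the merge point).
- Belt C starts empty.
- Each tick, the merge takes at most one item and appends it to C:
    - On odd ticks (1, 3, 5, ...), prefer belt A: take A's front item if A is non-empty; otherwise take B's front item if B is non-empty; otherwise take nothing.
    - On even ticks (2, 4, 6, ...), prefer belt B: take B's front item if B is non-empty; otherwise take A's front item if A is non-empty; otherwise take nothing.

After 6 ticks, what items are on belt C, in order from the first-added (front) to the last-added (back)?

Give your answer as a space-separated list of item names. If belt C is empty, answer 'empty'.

Answer: mast mesh apple disk urn lathe

Derivation:
Tick 1: prefer A, take mast from A; A=[apple,urn,plank,quill] B=[mesh,disk,lathe,hook,wedge,clip] C=[mast]
Tick 2: prefer B, take mesh from B; A=[apple,urn,plank,quill] B=[disk,lathe,hook,wedge,clip] C=[mast,mesh]
Tick 3: prefer A, take apple from A; A=[urn,plank,quill] B=[disk,lathe,hook,wedge,clip] C=[mast,mesh,apple]
Tick 4: prefer B, take disk from B; A=[urn,plank,quill] B=[lathe,hook,wedge,clip] C=[mast,mesh,apple,disk]
Tick 5: prefer A, take urn from A; A=[plank,quill] B=[lathe,hook,wedge,clip] C=[mast,mesh,apple,disk,urn]
Tick 6: prefer B, take lathe from B; A=[plank,quill] B=[hook,wedge,clip] C=[mast,mesh,apple,disk,urn,lathe]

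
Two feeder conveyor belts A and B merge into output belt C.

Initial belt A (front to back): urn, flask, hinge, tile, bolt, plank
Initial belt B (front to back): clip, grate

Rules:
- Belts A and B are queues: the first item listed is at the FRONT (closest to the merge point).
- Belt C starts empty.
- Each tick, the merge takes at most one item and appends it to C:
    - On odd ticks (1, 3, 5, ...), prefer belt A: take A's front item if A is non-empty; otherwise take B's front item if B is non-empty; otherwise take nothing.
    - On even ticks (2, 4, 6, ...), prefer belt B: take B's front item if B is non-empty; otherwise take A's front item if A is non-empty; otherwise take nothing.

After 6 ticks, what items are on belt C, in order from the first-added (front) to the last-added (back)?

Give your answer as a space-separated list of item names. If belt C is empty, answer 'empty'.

Tick 1: prefer A, take urn from A; A=[flask,hinge,tile,bolt,plank] B=[clip,grate] C=[urn]
Tick 2: prefer B, take clip from B; A=[flask,hinge,tile,bolt,plank] B=[grate] C=[urn,clip]
Tick 3: prefer A, take flask from A; A=[hinge,tile,bolt,plank] B=[grate] C=[urn,clip,flask]
Tick 4: prefer B, take grate from B; A=[hinge,tile,bolt,plank] B=[-] C=[urn,clip,flask,grate]
Tick 5: prefer A, take hinge from A; A=[tile,bolt,plank] B=[-] C=[urn,clip,flask,grate,hinge]
Tick 6: prefer B, take tile from A; A=[bolt,plank] B=[-] C=[urn,clip,flask,grate,hinge,tile]

Answer: urn clip flask grate hinge tile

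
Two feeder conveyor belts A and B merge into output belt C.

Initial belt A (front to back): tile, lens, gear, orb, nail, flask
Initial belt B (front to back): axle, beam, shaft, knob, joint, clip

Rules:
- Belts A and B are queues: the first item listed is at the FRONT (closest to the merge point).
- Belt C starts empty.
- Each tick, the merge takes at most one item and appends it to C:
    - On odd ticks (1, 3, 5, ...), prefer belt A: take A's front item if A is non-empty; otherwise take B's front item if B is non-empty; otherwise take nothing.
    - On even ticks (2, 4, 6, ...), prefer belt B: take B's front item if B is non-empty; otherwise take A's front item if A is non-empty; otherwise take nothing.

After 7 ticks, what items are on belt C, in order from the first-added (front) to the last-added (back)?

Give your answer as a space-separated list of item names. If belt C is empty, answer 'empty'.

Answer: tile axle lens beam gear shaft orb

Derivation:
Tick 1: prefer A, take tile from A; A=[lens,gear,orb,nail,flask] B=[axle,beam,shaft,knob,joint,clip] C=[tile]
Tick 2: prefer B, take axle from B; A=[lens,gear,orb,nail,flask] B=[beam,shaft,knob,joint,clip] C=[tile,axle]
Tick 3: prefer A, take lens from A; A=[gear,orb,nail,flask] B=[beam,shaft,knob,joint,clip] C=[tile,axle,lens]
Tick 4: prefer B, take beam from B; A=[gear,orb,nail,flask] B=[shaft,knob,joint,clip] C=[tile,axle,lens,beam]
Tick 5: prefer A, take gear from A; A=[orb,nail,flask] B=[shaft,knob,joint,clip] C=[tile,axle,lens,beam,gear]
Tick 6: prefer B, take shaft from B; A=[orb,nail,flask] B=[knob,joint,clip] C=[tile,axle,lens,beam,gear,shaft]
Tick 7: prefer A, take orb from A; A=[nail,flask] B=[knob,joint,clip] C=[tile,axle,lens,beam,gear,shaft,orb]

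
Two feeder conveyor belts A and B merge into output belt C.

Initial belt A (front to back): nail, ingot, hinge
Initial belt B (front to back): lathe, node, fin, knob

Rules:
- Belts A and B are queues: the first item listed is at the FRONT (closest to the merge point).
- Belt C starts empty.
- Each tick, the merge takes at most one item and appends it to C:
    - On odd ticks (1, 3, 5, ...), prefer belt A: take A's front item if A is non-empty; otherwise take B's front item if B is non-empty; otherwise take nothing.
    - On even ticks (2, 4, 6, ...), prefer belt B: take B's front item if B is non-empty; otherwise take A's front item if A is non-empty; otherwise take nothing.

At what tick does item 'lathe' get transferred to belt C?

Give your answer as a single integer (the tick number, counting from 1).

Answer: 2

Derivation:
Tick 1: prefer A, take nail from A; A=[ingot,hinge] B=[lathe,node,fin,knob] C=[nail]
Tick 2: prefer B, take lathe from B; A=[ingot,hinge] B=[node,fin,knob] C=[nail,lathe]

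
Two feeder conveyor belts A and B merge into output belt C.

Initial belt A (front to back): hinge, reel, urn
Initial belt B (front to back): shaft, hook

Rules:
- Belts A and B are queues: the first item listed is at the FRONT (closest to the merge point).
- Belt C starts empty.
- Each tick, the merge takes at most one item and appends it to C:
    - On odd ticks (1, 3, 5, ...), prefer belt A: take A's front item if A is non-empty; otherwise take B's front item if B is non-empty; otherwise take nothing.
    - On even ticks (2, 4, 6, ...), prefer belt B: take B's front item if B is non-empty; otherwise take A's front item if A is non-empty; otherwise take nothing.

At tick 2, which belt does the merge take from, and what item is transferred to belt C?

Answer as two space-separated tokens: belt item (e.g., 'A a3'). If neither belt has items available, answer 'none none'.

Answer: B shaft

Derivation:
Tick 1: prefer A, take hinge from A; A=[reel,urn] B=[shaft,hook] C=[hinge]
Tick 2: prefer B, take shaft from B; A=[reel,urn] B=[hook] C=[hinge,shaft]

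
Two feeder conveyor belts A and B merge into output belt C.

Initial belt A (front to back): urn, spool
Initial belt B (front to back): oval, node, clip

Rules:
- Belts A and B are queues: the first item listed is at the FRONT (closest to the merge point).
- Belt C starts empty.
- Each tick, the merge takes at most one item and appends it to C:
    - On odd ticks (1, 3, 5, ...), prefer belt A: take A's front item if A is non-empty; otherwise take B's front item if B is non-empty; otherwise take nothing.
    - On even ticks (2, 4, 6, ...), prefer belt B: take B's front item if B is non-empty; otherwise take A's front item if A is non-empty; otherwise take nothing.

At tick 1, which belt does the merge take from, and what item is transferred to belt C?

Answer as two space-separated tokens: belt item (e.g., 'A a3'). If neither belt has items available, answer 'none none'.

Tick 1: prefer A, take urn from A; A=[spool] B=[oval,node,clip] C=[urn]

Answer: A urn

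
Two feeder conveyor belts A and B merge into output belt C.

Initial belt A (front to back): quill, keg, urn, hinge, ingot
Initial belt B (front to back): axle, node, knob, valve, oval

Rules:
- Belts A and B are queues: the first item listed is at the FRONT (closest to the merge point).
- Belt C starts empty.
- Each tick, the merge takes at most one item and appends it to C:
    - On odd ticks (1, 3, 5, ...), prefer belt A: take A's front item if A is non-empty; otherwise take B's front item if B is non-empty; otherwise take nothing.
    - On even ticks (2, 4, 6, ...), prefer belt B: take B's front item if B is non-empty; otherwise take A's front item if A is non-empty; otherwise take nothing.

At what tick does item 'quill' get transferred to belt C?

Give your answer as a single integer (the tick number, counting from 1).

Tick 1: prefer A, take quill from A; A=[keg,urn,hinge,ingot] B=[axle,node,knob,valve,oval] C=[quill]

Answer: 1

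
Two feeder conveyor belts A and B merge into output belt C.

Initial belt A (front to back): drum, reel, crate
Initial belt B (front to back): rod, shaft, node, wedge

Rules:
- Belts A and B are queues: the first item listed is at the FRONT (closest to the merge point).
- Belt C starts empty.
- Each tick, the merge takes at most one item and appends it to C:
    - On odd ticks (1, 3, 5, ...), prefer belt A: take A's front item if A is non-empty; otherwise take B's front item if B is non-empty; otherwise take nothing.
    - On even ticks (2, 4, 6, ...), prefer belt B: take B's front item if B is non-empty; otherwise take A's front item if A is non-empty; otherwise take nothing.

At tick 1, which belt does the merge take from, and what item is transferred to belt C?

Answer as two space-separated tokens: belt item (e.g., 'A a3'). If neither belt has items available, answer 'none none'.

Tick 1: prefer A, take drum from A; A=[reel,crate] B=[rod,shaft,node,wedge] C=[drum]

Answer: A drum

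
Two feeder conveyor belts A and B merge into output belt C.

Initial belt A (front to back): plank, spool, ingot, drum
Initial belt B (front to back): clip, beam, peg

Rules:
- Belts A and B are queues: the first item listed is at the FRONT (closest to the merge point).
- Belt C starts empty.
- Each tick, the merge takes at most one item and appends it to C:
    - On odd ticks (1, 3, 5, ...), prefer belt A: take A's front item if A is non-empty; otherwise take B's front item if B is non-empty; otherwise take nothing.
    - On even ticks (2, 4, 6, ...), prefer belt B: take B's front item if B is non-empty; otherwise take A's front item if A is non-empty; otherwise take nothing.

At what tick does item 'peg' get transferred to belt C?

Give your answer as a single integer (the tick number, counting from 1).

Tick 1: prefer A, take plank from A; A=[spool,ingot,drum] B=[clip,beam,peg] C=[plank]
Tick 2: prefer B, take clip from B; A=[spool,ingot,drum] B=[beam,peg] C=[plank,clip]
Tick 3: prefer A, take spool from A; A=[ingot,drum] B=[beam,peg] C=[plank,clip,spool]
Tick 4: prefer B, take beam from B; A=[ingot,drum] B=[peg] C=[plank,clip,spool,beam]
Tick 5: prefer A, take ingot from A; A=[drum] B=[peg] C=[plank,clip,spool,beam,ingot]
Tick 6: prefer B, take peg from B; A=[drum] B=[-] C=[plank,clip,spool,beam,ingot,peg]

Answer: 6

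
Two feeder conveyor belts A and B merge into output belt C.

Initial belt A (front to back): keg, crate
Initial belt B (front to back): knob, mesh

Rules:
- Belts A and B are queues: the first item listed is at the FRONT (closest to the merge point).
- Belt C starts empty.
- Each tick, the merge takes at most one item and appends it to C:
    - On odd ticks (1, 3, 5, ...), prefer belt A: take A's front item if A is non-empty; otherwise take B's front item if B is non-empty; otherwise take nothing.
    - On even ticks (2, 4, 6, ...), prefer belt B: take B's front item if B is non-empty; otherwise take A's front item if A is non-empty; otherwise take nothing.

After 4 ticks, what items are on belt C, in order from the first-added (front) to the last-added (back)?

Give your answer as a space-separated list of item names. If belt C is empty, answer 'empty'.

Answer: keg knob crate mesh

Derivation:
Tick 1: prefer A, take keg from A; A=[crate] B=[knob,mesh] C=[keg]
Tick 2: prefer B, take knob from B; A=[crate] B=[mesh] C=[keg,knob]
Tick 3: prefer A, take crate from A; A=[-] B=[mesh] C=[keg,knob,crate]
Tick 4: prefer B, take mesh from B; A=[-] B=[-] C=[keg,knob,crate,mesh]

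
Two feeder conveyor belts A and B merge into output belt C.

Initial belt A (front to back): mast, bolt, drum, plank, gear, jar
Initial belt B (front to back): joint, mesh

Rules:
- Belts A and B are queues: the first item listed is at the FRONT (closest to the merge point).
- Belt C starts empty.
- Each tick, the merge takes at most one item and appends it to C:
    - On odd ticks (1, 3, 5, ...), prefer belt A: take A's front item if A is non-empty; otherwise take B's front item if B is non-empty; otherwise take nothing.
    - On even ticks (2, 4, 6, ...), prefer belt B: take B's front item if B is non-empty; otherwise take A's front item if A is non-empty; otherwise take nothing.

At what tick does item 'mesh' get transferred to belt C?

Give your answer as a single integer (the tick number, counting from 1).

Tick 1: prefer A, take mast from A; A=[bolt,drum,plank,gear,jar] B=[joint,mesh] C=[mast]
Tick 2: prefer B, take joint from B; A=[bolt,drum,plank,gear,jar] B=[mesh] C=[mast,joint]
Tick 3: prefer A, take bolt from A; A=[drum,plank,gear,jar] B=[mesh] C=[mast,joint,bolt]
Tick 4: prefer B, take mesh from B; A=[drum,plank,gear,jar] B=[-] C=[mast,joint,bolt,mesh]

Answer: 4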